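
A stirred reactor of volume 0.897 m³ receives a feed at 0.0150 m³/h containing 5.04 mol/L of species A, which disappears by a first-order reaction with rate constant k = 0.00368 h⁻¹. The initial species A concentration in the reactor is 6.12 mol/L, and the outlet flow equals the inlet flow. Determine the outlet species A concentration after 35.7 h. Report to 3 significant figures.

Accumulation = in − out − consumed: V dC/dt = Q C_in − Q C − k V C.
This is linear with rate a = Q/V + k = 0.020402 h⁻¹.
C_ss = Q C_in/(Q + kV) = 4.1309 mol/L; C(t) = C_ss + (C₀ − C_ss) e^(−a t).
C(35.7) = 4.1309 + (1.9891)·e^(−0.020402·35.7) = 4.1309 + (1.9891)·0.48270 = 5.0910 mol/L.

5.09 mol/L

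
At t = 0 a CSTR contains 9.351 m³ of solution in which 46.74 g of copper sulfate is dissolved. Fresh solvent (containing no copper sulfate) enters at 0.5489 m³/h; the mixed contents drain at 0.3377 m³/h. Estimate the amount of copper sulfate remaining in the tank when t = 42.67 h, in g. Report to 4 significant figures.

Total volume: dV/dt = Q_in − Q_out = 0.211200 m³/h, so V(t) = 9.351 + 0.211200 t and V(42.67) = 18.3629 m³.
Species balance (pure solvent in): dm/dt = −Q_out · m/V(t).
dm/m = −Q_out dt/(V₀ + 0.211200 t); integrating gives ln(m/m₀) = −(Q_out/(Q_in−Q_out)) ln(V/V₀).
m = m₀ (V₀/V)^(Q_out/(Q_in−Q_out)) = 46.74 × (9.351/18.3629)^(1.59896) = 15.8877 g.

15.89 g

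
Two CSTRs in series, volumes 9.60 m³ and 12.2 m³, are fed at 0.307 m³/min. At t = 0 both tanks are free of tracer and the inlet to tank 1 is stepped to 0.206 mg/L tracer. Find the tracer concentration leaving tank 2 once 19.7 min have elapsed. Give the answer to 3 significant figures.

Time constants: τᵢ = Vᵢ/Q for each well-mixed tank.
τ₁ = 9.60/0.307 = 31.270 min; τ₂ = 12.2/0.307 = 39.739 min.
Solving the cascade with C₁(0)=C₂(0)=0 gives C₂(t) = C_in[1 − (τ₁ e^(−t/τ₁) − τ₂ e^(−t/τ₂))/(τ₁ − τ₂)].
At t = 19.7: e^(−t/τ₁) = 0.53260, e^(−t/τ₂) = 0.60913.
C₂ = 0.206·[1 − (31.270·0.53260 − 39.739·0.60913)/(-8.4691)] = 0.206·0.10830 = 0.022311 mg/L.

0.0223 mg/L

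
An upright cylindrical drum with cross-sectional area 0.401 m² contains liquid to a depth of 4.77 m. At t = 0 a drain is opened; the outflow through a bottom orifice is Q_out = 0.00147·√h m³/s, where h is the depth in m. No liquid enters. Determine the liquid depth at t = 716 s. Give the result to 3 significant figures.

With no inflow, A dh/dt = −0.00147 √h.
This is separable: 2 d(√h)/dt = −0.00147/A, so √h = √h₀ − (0.00147/(2A)) t.
√h = √4.77 − 0.00147·716/(2·0.401) = 2.1840 − 1.3124 = 0.87166.
h = 0.87166² = 0.75980 m.

0.760 m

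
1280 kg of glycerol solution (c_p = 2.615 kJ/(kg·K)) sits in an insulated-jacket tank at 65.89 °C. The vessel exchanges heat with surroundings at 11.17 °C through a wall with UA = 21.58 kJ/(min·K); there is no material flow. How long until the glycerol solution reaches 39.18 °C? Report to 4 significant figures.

103.9 min

M c_p dT/dt = −UA(T − T_amb).
τ = M c_p/UA = 155.107 min; T_ss = T_amb = 11.1700 °C.
T(t) = T_ss + (T₀ − T_ss)e^(−t/τ); set T = 39.18:
t = −τ ln[(T − T_ss)/(T₀ − T_ss)] = −155.107 · ln(0.511879) = 103.870 min.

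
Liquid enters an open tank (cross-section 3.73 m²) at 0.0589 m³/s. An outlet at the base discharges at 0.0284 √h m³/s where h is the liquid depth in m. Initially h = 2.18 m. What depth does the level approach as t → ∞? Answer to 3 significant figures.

4.30 m

Accumulation of liquid (constant cross-section A): A dh/dt = Q_in − 0.0284 √h. At steady state dh/dt = 0:
Q_in = 0.0284 √h_ss ⇒ √h_ss = 0.0589/0.0284 = 2.0739.
h_ss = 2.0739² = 4.3012 m. (Since h₀ = 2.18 m < h_ss, the level will rise toward this value.)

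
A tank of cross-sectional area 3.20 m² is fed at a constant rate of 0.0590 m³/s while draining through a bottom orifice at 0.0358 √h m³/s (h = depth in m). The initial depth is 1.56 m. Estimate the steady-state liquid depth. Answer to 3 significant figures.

Level balance: A dh/dt = 0.0590 − 0.0358 √h. Setting dh/dt = 0:
Q_in = 0.0358 √h_ss ⇒ √h_ss = 0.0590/0.0358 = 1.6480.
h_ss = 1.6480² = 2.7161 m. (Since h₀ = 1.56 m < h_ss, the level will rise toward this value.)

2.72 m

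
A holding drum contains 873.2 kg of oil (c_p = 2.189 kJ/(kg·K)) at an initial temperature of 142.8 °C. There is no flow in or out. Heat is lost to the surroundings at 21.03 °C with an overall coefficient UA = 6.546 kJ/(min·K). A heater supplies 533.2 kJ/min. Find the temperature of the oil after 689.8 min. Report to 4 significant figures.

106.3 °C

M c_p dT/dt = −UA(T − T_amb) + Q̇.
dT/dt = (T_ss − T)/τ with T_ss = T_amb + Q̇/UA = 21.03 + 533.2/6.546 = 102.484 °C, τ = M c_p/UA = 873.2·2.189/6.546 = 292.000 min.
Solution: T(t) = T_ss + (T₀ − T_ss) e^(−t/τ).
T(689.8) = 102.484 + (40.3157)·0.0942009 = 106.282 °C.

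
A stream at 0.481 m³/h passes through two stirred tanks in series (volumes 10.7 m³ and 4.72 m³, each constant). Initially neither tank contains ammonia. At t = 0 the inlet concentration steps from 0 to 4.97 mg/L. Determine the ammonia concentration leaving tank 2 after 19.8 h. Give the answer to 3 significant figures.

Each tank obeys Vᵢ dCᵢ/dt = Q(Cᵢ₋₁ − Cᵢ), so τᵢ = Vᵢ/Q.
τ₁ = 10.7/0.481 = 22.245 h; τ₂ = 4.72/0.481 = 9.8129 h.
Tank 1: C₁ = C_in(1 − e^(−t/τ₁)). Tank 2 (τ₁ ≠ τ₂): C₂ = C_in[1 − (τ₁ e^(−t/τ₁) − τ₂ e^(−t/τ₂))/(τ₁ − τ₂)].
At t = 19.8: e^(−t/τ₁) = 0.41063, e^(−t/τ₂) = 0.13295.
C₂ = 4.97·[1 − (22.245·0.41063 − 9.8129·0.13295)/(12.432)] = 4.97·0.37021 = 1.8399 mg/L.

1.84 mg/L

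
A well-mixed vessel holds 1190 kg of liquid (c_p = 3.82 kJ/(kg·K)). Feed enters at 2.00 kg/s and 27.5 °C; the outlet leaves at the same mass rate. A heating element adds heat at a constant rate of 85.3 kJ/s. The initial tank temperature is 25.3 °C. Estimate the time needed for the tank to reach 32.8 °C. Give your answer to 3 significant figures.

Heat balance on the well-mixed liquid: M c_p dT/dt = ṁ c_p (T_in − T) + 85.3.
τ = M/ṁ = 595.00 s; T_ss = T_in + Q̇/(ṁ c_p) = 38.665 °C.
T(t) = T_ss + (T₀ − T_ss) e^(−t/τ). Set T = 32.8:
e^(−t/τ) = (32.8 − 38.665)/(25.3 − 38.665) = 0.43883
t = −595.00 · ln(0.43883) = 490.07 s.

490 s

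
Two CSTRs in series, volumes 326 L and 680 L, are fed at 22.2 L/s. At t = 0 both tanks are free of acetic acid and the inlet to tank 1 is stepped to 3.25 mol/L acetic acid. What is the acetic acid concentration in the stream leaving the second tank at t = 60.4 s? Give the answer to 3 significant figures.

2.43 mol/L

Species balance on tank i: dCᵢ/dt = (Cᵢ₋₁ − Cᵢ)/τᵢ with τᵢ = Vᵢ/Q.
τ₁ = 326/22.2 = 14.685 s; τ₂ = 680/22.2 = 30.631 s.
Tank 1: C₁ = C_in(1 − e^(−t/τ₁)). Tank 2 (τ₁ ≠ τ₂): C₂ = C_in[1 − (τ₁ e^(−t/τ₁) − τ₂ e^(−t/τ₂))/(τ₁ − τ₂)].
At t = 60.4: e^(−t/τ₁) = 0.016357, e^(−t/τ₂) = 0.13919.
C₂ = 3.25·[1 − (14.685·0.016357 − 30.631·0.13919)/(-15.946)] = 3.25·0.74768 = 2.4300 mol/L.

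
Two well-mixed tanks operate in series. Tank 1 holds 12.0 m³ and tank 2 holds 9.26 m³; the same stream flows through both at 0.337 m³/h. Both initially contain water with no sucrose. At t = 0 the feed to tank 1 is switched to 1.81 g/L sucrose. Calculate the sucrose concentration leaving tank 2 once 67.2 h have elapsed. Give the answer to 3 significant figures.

1.14 g/L

Species balance on tank i: dCᵢ/dt = (Cᵢ₋₁ − Cᵢ)/τᵢ with τᵢ = Vᵢ/Q.
τ₁ = 12.0/0.337 = 35.608 h; τ₂ = 9.26/0.337 = 27.478 h.
Solving the cascade with C₁(0)=C₂(0)=0 gives C₂(t) = C_in[1 − (τ₁ e^(−t/τ₁) − τ₂ e^(−t/τ₂))/(τ₁ − τ₂)].
At t = 67.2: e^(−t/τ₁) = 0.15150, e^(−t/τ₂) = 0.086673.
C₂ = 1.81·[1 − (35.608·0.15150 − 27.478·0.086673)/(8.1306)] = 1.81·0.62943 = 1.1393 g/L.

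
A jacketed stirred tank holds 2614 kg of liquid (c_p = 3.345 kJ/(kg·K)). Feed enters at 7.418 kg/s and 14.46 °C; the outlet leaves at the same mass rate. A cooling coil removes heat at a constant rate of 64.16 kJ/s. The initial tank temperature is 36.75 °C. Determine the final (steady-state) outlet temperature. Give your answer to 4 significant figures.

11.87 °C

Heat balance on the well-mixed liquid: M c_p dT/dt = ṁ c_p (T_in − T) − 64.16.
At steady state dT/dt = 0 ⇒ T_ss = T_in − Q̇/(ṁ c_p) = 14.46 − 64.16/(7.418·3.345) = 11.8743 °C.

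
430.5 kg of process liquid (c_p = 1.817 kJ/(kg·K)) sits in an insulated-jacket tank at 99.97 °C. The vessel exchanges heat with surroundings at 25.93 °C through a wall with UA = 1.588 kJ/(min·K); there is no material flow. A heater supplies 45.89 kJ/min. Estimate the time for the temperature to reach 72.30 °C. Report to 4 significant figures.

467.6 min

Lumped-capacitance energy balance: M c_p dT/dt = UA(T_amb − T) + Q̇.
τ = M c_p/UA = 492.581 min; T_ss = T_amb + Q̇/UA = 25.93 + 45.89/1.588 = 54.8280 °C.
T(t) = T_ss + (T₀ − T_ss)e^(−t/τ); set T = 72.30:
t = −τ ln[(T − T_ss)/(T₀ − T_ss)] = −492.581 · ln(0.387046) = 467.564 min.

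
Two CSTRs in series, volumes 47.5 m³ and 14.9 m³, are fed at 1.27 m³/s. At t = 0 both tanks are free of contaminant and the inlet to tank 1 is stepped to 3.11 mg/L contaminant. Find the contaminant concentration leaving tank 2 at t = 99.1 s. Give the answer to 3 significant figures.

2.79 mg/L

Species balance on tank i: dCᵢ/dt = (Cᵢ₋₁ − Cᵢ)/τᵢ with τᵢ = Vᵢ/Q.
τ₁ = 47.5/1.27 = 37.402 s; τ₂ = 14.9/1.27 = 11.732 s.
Tank 1: C₁ = C_in(1 − e^(−t/τ₁)). Tank 2 (τ₁ ≠ τ₂): C₂ = C_in[1 − (τ₁ e^(−t/τ₁) − τ₂ e^(−t/τ₂))/(τ₁ − τ₂)].
At t = 99.1: e^(−t/τ₁) = 0.070678, e^(−t/τ₂) = 0.00021459.
C₂ = 3.11·[1 − (37.402·0.070678 − 11.732·0.00021459)/(25.669)] = 3.11·0.89712 = 2.7900 mg/L.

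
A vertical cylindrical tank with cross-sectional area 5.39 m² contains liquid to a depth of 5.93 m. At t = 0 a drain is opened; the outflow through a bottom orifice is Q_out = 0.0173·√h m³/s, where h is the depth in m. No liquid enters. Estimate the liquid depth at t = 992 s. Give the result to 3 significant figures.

A dh/dt = −Q_out = −0.0173 √h.
This is separable: 2 d(√h)/dt = −0.0173/A, so √h = √h₀ − (0.0173/(2A)) t.
√h = √5.93 − 0.0173·992/(2·5.39) = 2.4352 − 1.5920 = 0.84317.
h = 0.84317² = 0.71094 m.

0.711 m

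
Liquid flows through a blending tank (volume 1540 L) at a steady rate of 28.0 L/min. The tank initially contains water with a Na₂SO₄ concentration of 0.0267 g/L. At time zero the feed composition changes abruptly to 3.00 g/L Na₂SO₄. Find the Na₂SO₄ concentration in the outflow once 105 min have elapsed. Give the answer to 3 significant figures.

Species balance on the tank: V dC/dt = Q(C_in − C).
Time constant τ = V/Q = 1540/28.0 = 55.000 min.
Solution: C(t) = C_in + (C₀ − C_in) e^(−t/τ).
C(105) = 3.00 + (0.0267 − 3.00)·e^(−105/55.000) = 3.00 + (-2.9733)·0.14822 = 2.5593 g/L.

2.56 g/L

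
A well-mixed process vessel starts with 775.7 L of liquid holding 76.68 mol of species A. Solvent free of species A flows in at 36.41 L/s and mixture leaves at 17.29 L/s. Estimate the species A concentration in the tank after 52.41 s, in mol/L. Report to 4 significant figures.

0.02037 mol/L

Let m(t) be the amount of species A. Volume: V(t) = V₀ + (Q_in − Q_out) t = 775.7 + 19.1200 t; V(52.41) = 1777.78 L.
No species A enters, so dm/dt = −Q_out · (m/V).
dm/m = −Q_out dt/(V₀ + 19.1200 t); integrating gives ln(m/m₀) = −(Q_out/(Q_in−Q_out)) ln(V/V₀).
m = m₀ (V₀/V)^(Q_out/(Q_in−Q_out)) = 76.68 × (775.7/1777.78)^(0.904289) = 36.2219 mol.
C = m/V = 36.2219/1777.78 = 0.0203748 mol/L.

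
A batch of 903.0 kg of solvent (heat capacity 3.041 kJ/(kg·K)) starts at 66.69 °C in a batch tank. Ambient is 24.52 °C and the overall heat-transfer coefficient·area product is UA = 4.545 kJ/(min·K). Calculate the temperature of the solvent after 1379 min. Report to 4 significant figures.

28.82 °C

M c_p dT/dt = −UA(T − T_amb).
dT/dt = (T_ss − T)/τ with T_ss = T_amb = 24.5200 °C, τ = M c_p/UA = 903.0·3.041/4.545 = 604.185 min.
Solution: T(t) = T_ss + (T₀ − T_ss) e^(−t/τ).
T(1379) = 24.5200 + (42.1700)·0.102038 = 28.8229 °C.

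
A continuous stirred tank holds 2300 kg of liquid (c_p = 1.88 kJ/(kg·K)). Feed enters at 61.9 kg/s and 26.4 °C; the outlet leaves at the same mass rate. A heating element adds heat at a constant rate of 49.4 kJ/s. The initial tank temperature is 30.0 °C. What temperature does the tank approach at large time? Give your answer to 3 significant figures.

26.8 °C

Heat balance on the well-mixed liquid: M c_p dT/dt = ṁ c_p (T_in − T) + 49.4.
At steady state dT/dt = 0 ⇒ T_ss = T_in + Q̇/(ṁ c_p) = 26.4 + 49.4/(61.9·1.88) = 26.825 °C.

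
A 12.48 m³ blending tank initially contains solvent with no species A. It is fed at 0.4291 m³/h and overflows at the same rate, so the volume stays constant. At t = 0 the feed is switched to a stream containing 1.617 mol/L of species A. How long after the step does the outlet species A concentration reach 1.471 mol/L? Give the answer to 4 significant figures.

69.94 h

Species balance: V dC/dt = Q(C_in − C) ⇒ τ = V/Q = 29.0841 h.
C(t) = C_in + (C₀ − C_in) e^(−t/τ). Set C = 1.471 and solve for t:
e^(−t/τ) = (C − C_in)/(C₀ − C_in) = (1.471 − 1.617)/(0 − 1.617) = 0.0902907
t = −τ ln(…) = 29.0841 × 2.40472 = 69.9392 h.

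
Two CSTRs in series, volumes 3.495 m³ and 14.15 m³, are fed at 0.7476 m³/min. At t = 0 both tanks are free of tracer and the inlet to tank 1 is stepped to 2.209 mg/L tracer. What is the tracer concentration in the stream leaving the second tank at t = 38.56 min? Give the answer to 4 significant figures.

1.827 mg/L

Time constants: τᵢ = Vᵢ/Q for each well-mixed tank.
τ₁ = 3.495/0.7476 = 4.67496 min; τ₂ = 14.15/0.7476 = 18.9272 min.
Tank 1: C₁ = C_in(1 − e^(−t/τ₁)). Tank 2 (τ₁ ≠ τ₂): C₂ = C_in[1 − (τ₁ e^(−t/τ₁) − τ₂ e^(−t/τ₂))/(τ₁ − τ₂)].
At t = 38.56: e^(−t/τ₁) = 0.000261729, e^(−t/τ₂) = 0.130383.
C₂ = 2.209·[1 − (4.67496·0.000261729 − 18.9272·0.130383)/(-14.2523)] = 2.209·0.826935 = 1.82670 mg/L.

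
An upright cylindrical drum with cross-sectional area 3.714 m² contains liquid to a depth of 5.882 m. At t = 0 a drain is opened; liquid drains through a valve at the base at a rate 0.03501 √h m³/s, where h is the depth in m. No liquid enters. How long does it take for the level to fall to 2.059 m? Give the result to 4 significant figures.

210.1 s

With no inflow, A dh/dt = −0.03501 √h.
This is separable: 2 d(√h)/dt = −0.03501/A, so √h = √h₀ − (0.03501/(2A)) t.
t = 2A(√h₀ − √h)/0.03501 = 2·3.714·(√5.882 − √2.059)/0.03501
  = 7.42800 × (2.42528 − 1.43492) / 0.03501 = 210.123 s.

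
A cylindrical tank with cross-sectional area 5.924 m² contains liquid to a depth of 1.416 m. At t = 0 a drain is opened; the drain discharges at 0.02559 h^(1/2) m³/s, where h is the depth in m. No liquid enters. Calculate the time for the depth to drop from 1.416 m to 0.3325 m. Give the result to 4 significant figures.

284.0 s

With no inflow, A dh/dt = −0.02559 √h.
This is separable: 2 d(√h)/dt = −0.02559/A, so √h = √h₀ − (0.02559/(2A)) t.
t = 2A(√h₀ − √h)/0.02559 = 2·5.924·(√1.416 − √0.3325)/0.02559
  = 11.8480 × (1.18996 − 0.576628) / 0.02559 = 283.968 s.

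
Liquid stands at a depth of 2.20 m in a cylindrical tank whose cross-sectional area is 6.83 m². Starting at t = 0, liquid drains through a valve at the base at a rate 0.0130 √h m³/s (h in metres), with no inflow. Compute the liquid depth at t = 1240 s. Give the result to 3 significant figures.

Mass balance (ρ constant): A dh/dt = −0.0130 √h.
This is separable: 2 d(√h)/dt = −0.0130/A, so √h = √h₀ − (0.0130/(2A)) t.
√h = √2.20 − 0.0130·1240/(2·6.83) = 1.4832 − 1.1801 = 0.30315.
h = 0.30315² = 0.091901 m.

0.0919 m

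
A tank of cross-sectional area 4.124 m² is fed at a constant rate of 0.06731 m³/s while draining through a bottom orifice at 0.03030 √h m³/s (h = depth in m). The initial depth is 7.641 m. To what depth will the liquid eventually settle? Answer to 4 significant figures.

4.935 m

Level balance: A dh/dt = 0.06731 − 0.03030 √h. Setting dh/dt = 0:
Q_in = 0.03030 √h_ss ⇒ √h_ss = 0.06731/0.03030 = 2.22145.
h_ss = 2.22145² = 4.93485 m. (Since h₀ = 7.641 m > h_ss, the level will fall toward this value.)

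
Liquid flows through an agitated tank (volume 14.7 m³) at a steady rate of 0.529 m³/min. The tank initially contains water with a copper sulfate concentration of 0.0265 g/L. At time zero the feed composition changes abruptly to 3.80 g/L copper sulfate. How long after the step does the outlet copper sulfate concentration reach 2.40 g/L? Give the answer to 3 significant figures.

Species balance: V dC/dt = Q(C_in − C) ⇒ τ = V/Q = 27.788 min.
C(t) = C_in + (C₀ − C_in) e^(−t/τ). Set C = 2.40 and solve for t:
e^(−t/τ) = (C − C_in)/(C₀ − C_in) = (2.40 − 3.80)/(0.0265 − 3.80) = 0.37101
t = −τ ln(…) = 27.788 × 0.99153 = 27.553 min.

27.6 min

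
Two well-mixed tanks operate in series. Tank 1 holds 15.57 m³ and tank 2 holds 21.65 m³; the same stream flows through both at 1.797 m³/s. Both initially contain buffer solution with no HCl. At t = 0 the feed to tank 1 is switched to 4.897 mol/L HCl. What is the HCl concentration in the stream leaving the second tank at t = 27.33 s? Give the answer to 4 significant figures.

Time constants: τᵢ = Vᵢ/Q for each well-mixed tank.
τ₁ = 15.57/1.797 = 8.66444 s; τ₂ = 21.65/1.797 = 12.0479 s.
Tank 1: C₁ = C_in(1 − e^(−t/τ₁)). Tank 2 (τ₁ ≠ τ₂): C₂ = C_in[1 − (τ₁ e^(−t/τ₁) − τ₂ e^(−t/τ₂))/(τ₁ − τ₂)].
At t = 27.33: e^(−t/τ₁) = 0.0426695, e^(−t/τ₂) = 0.103472.
C₂ = 4.897·[1 − (8.66444·0.0426695 − 12.0479·0.103472)/(-3.38342)] = 4.897·0.740821 = 3.62780 mol/L.

3.628 mol/L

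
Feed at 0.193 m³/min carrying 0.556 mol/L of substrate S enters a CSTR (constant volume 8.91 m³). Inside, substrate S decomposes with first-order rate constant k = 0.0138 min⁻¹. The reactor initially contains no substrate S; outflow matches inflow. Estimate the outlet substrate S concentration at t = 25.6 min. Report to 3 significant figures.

0.203 mol/L

V dC/dt = Q(C_in − C) − k V C.
This is linear with rate a = Q/V + k = 0.035461 min⁻¹.
C_ss = Q C_in/(Q + kV) = 0.33963 mol/L; C(t) = C_ss + (C₀ − C_ss) e^(−a t).
C(25.6) = 0.33963 + (-0.33963)·e^(−0.035461·25.6) = 0.33963 + (-0.33963)·0.40341 = 0.20262 mol/L.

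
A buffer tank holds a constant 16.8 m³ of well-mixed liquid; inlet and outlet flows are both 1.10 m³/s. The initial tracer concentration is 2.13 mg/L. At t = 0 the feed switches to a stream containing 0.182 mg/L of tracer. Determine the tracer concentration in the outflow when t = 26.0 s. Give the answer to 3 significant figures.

0.537 mg/L

Mass balance on the solute (V constant): V dC/dt = Q(C_in − C).
Time constant τ = V/Q = 16.8/1.10 = 15.273 s.
C approaches C_in exponentially: C(t) = C_in + (C₀ − C_in) e^(−t/τ).
C(26.0) = 0.182 + (2.13 − 0.182)·e^(−26.0/15.273) = 0.182 + (1.9480)·0.18225 = 0.53702 mg/L.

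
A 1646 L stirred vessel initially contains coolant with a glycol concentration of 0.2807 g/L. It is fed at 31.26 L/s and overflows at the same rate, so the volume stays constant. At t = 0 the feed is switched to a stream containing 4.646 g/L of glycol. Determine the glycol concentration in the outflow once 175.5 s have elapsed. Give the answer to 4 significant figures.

Mass balance on the solute (V constant): V dC/dt = Q(C_in − C).
Time constant τ = V/Q = 1646/31.26 = 52.6552 s.
Solution: C(t) = C_in + (C₀ − C_in) e^(−t/τ).
C(175.5) = 4.646 + (0.2807 − 4.646)·e^(−175.5/52.6552) = 4.646 + (-4.36530)·0.0356856 = 4.49022 g/L.

4.490 g/L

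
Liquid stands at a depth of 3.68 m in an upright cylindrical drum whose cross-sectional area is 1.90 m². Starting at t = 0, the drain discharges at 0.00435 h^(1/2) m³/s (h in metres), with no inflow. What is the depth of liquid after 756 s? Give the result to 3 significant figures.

With no inflow, A dh/dt = −0.00435 √h.
This is separable: 2 d(√h)/dt = −0.00435/A, so √h = √h₀ − (0.00435/(2A)) t.
√h = √3.68 − 0.00435·756/(2·1.90) = 1.9183 − 0.86542 = 1.0529.
h = 1.0529² = 1.1086 m.

1.11 m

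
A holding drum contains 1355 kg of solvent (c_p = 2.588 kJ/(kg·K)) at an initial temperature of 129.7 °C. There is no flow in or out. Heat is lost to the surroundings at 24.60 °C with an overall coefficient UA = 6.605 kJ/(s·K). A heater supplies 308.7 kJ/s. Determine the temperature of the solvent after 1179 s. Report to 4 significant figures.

Lumped-capacitance energy balance: M c_p dT/dt = UA(T_amb − T) + Q̇.
dT/dt = (T_ss − T)/τ with T_ss = T_amb + Q̇/UA = 24.60 + 308.7/6.605 = 71.3373 °C, τ = M c_p/UA = 1355·2.588/6.605 = 530.922 s.
This is linear first-order; T(t) = T_ss + (T₀ − T_ss) e^(−t/τ).
T(1179) = 71.3373 + (58.3627)·0.108537 = 77.6718 °C.

77.67 °C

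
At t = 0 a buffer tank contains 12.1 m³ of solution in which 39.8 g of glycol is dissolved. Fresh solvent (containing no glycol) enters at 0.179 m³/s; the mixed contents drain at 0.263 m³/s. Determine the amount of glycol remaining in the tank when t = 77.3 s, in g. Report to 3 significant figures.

Total volume: dV/dt = Q_in − Q_out = -0.084000 m³/s, so V(t) = 12.1 − 0.084000 t and V(77.3) = 5.6068 m³.
Species balance (pure solvent in): dm/dt = −Q_out · m/V(t).
Separate: dm/m = −Q_out dt/V(t) ⇒ ln(m/m₀) = −(Q_out/(Q_in−Q_out)) ln(V/V₀).
m = m₀ (V₀/V)^(Q_out/(Q_in−Q_out)) = 39.8 × (12.1/5.6068)^(-3.1310) = 3.5803 g.

3.58 g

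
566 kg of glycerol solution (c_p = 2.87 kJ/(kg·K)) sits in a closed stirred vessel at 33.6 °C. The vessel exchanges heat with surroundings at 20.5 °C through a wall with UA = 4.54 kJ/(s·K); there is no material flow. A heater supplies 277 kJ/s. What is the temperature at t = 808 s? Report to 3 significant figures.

76.5 °C

Energy balance: M c_p dT/dt = −UA(T − T_amb) + Q̇.
dT/dt = (T_ss − T)/τ with T_ss = T_amb + Q̇/UA = 20.5 + 277/4.54 = 81.513 °C, τ = M c_p/UA = 566·2.87/4.54 = 357.80 s.
Integrating: T(t) = T_ss + (T₀ − T_ss) e^(−t/τ).
T(808) = 81.513 + (-47.913)·0.10453 = 76.505 °C.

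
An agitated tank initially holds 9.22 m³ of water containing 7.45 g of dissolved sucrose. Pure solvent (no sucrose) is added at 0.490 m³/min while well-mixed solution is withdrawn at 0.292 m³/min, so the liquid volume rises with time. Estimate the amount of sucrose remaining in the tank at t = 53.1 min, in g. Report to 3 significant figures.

2.43 g

Let m(t) be the amount of sucrose. Volume: V(t) = V₀ + (Q_in − Q_out) t = 9.22 + 0.19800 t; V(53.1) = 19.734 m³.
Solute balance: dm/dt = 0 − Q_out C = −Q_out m/V(t).
dm/m = −Q_out dt/(V₀ + 0.19800 t); integrating gives ln(m/m₀) = −(Q_out/(Q_in−Q_out)) ln(V/V₀).
m = m₀ (V₀/V)^(Q_out/(Q_in−Q_out)) = 7.45 × (9.22/19.734)^(1.4747) = 2.4254 g.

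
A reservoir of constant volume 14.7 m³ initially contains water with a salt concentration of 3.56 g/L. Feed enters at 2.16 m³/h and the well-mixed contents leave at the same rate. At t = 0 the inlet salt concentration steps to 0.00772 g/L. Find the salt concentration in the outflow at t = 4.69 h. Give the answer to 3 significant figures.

Mass balance on the solute (V constant): V dC/dt = Q(C_in − C).
Rewrite as dC/dt + C/τ = C_in/τ, τ = V/Q = 6.8056 h.
Integrating: C(t) = C_in + (C₀ − C_in) e^(−t/τ).
C(4.69) = 0.00772 + (3.56 − 0.00772)·e^(−4.69/6.8056) = 0.00772 + (3.5523)·0.50201 = 1.7910 g/L.

1.79 g/L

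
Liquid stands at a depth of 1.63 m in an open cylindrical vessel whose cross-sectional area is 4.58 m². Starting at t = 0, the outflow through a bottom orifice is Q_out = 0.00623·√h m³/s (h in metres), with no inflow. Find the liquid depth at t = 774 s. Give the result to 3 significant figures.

0.563 m

Mass balance (ρ constant): A dh/dt = −0.00623 √h.
This is separable: 2 d(√h)/dt = −0.00623/A, so √h = √h₀ − (0.00623/(2A)) t.
√h = √1.63 − 0.00623·774/(2·4.58) = 1.2767 − 0.52642 = 0.75029.
h = 0.75029² = 0.56294 m.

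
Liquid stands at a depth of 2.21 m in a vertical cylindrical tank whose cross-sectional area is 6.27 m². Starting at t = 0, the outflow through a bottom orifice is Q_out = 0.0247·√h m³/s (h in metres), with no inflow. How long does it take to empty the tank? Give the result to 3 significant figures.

755 s

A dh/dt = −Q_out = −0.0247 √h.
∫ h^(−1/2) dh = −(0.0247/A) ∫ dt, giving 2√h = 2√h₀ − (0.0247/A) t.
Set h = 0: 2√h₀ = (0.0247/A) t_empty ⇒ t_empty = 2A√h₀/0.0247.
t_empty = 2·6.27·√2.21/0.0247 = 12.540·1.4866/0.0247 = 754.74 s.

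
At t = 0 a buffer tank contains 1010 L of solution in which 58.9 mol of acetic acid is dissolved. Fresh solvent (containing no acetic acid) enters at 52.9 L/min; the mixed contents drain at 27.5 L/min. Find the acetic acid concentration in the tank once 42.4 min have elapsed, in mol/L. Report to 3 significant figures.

0.0129 mol/L

Total volume: dV/dt = Q_in − Q_out = 25.400 L/min, so V(t) = 1010 + 25.400 t and V(42.4) = 2087.0 L.
Species balance (pure solvent in): dm/dt = −Q_out · m/V(t).
dm/m = −Q_out dt/(V₀ + 25.400 t); integrating gives ln(m/m₀) = −(Q_out/(Q_in−Q_out)) ln(V/V₀).
m = m₀ (V₀/V)^(Q_out/(Q_in−Q_out)) = 58.9 × (1010/2087.0)^(1.0827) = 26.845 mol.
C = m/V = 26.845/2087.0 = 0.012863 mol/L.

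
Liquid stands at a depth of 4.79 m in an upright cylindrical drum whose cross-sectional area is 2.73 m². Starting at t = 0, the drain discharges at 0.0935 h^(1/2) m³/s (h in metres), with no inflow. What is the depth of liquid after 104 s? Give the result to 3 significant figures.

0.166 m

A dh/dt = −Q_out = −0.0935 √h.
∫ h^(−1/2) dh = −(0.0935/A) ∫ dt, giving 2√h = 2√h₀ − (0.0935/A) t.
√h = √4.79 − 0.0935·104/(2·2.73) = 2.1886 − 1.7810 = 0.40765.
h = 0.40765² = 0.16618 m.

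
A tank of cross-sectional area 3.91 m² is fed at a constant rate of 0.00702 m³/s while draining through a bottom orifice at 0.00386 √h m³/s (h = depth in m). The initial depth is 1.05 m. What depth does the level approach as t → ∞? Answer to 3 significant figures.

3.31 m

Volume balance on the tank: A dh/dt = Q_in − 0.00386 √h. At steady state dh/dt = 0:
Q_in = 0.00386 √h_ss ⇒ √h_ss = 0.00702/0.00386 = 1.8187.
h_ss = 1.8187² = 3.3075 m. (Since h₀ = 1.05 m < h_ss, the level will rise toward this value.)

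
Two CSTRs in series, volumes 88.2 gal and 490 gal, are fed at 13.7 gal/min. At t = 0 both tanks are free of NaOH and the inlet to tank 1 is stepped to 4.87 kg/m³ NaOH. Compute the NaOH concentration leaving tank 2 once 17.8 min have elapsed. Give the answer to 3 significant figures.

1.33 kg/m³

Each tank obeys Vᵢ dCᵢ/dt = Q(Cᵢ₋₁ − Cᵢ), so τᵢ = Vᵢ/Q.
τ₁ = 88.2/13.7 = 6.4380 min; τ₂ = 490/13.7 = 35.766 min.
Solving the cascade with C₁(0)=C₂(0)=0 gives C₂(t) = C_in[1 − (τ₁ e^(−t/τ₁) − τ₂ e^(−t/τ₂))/(τ₁ − τ₂)].
At t = 17.8: e^(−t/τ₁) = 0.062985, e^(−t/τ₂) = 0.60794.
C₂ = 4.87·[1 − (6.4380·0.062985 − 35.766·0.60794)/(-29.328)] = 4.87·0.27243 = 1.3267 kg/m³.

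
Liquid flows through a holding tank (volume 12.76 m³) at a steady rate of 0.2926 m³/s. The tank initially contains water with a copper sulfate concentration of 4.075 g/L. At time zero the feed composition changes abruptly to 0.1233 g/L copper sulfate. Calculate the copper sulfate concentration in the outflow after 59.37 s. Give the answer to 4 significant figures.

Unsteady species balance (constant V, well mixed): V dC/dt = Q(C_in − C).
So dC/dt = (C_in − C)/τ with τ = V/Q = 12.76/0.2926 = 43.6090 s.
C approaches C_in exponentially: C(t) = C_in + (C₀ − C_in) e^(−t/τ).
C(59.37) = 0.1233 + (4.075 − 0.1233)·e^(−59.37/43.6090) = 0.1233 + (3.95170)·0.256298 = 1.13611 g/L.

1.136 g/L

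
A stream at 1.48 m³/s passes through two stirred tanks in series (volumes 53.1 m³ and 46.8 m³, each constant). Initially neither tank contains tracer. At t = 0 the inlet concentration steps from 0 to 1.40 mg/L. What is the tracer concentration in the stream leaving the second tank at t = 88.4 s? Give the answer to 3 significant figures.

Time constants: τᵢ = Vᵢ/Q for each well-mixed tank.
τ₁ = 53.1/1.48 = 35.878 s; τ₂ = 46.8/1.48 = 31.622 s.
Solving the cascade with C₁(0)=C₂(0)=0 gives C₂(t) = C_in[1 − (τ₁ e^(−t/τ₁) − τ₂ e^(−t/τ₂))/(τ₁ − τ₂)].
At t = 88.4: e^(−t/τ₁) = 0.085104, e^(−t/τ₂) = 0.061081.
C₂ = 1.40·[1 − (35.878·0.085104 − 31.622·0.061081)/(4.2568)] = 1.40·0.73644 = 1.0310 mg/L.

1.03 mg/L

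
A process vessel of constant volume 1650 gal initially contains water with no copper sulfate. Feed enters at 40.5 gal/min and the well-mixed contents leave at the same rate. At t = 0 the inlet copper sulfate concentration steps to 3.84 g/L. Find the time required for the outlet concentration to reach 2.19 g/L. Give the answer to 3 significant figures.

34.4 min

Species balance: V dC/dt = Q(C_in − C) ⇒ τ = V/Q = 40.741 min.
C(t) = C_in + (C₀ − C_in) e^(−t/τ). Set C = 2.19 and solve for t:
e^(−t/τ) = (C − C_in)/(C₀ − C_in) = (2.19 − 3.84)/(0 − 3.84) = 0.42969
t = −τ ln(…) = 40.741 × 0.84470 = 34.414 min.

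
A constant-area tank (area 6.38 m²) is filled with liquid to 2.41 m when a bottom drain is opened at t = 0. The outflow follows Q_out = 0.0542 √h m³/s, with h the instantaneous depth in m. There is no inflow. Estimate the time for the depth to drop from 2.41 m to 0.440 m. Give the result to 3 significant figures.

With no inflow, A dh/dt = −0.0542 √h.
This is separable: 2 d(√h)/dt = −0.0542/A, so √h = √h₀ − (0.0542/(2A)) t.
t = 2A(√h₀ − √h)/0.0542 = 2·6.38·(√2.41 − √0.440)/0.0542
  = 12.760 × (1.5524 − 0.66332) / 0.0542 = 209.31 s.

209 s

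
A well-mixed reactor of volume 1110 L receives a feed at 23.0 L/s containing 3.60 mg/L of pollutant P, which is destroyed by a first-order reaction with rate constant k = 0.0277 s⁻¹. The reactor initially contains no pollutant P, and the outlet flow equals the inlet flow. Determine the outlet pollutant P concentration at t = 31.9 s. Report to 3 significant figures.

1.21 mg/L

Species balance: V dC/dt = Q C_in − Q C − k V C.
dC/dt = (Q/V) C_in − (Q/V + k) C; effective rate a = Q/V + k = 0.020721 + 0.0277 = 0.048421 s⁻¹.
C_ss = Q C_in/(Q + kV) = 1.5406 mg/L; C(t) = C_ss + (C₀ − C_ss) e^(−a t).
C(31.9) = 1.5406 + (-1.5406)·e^(−0.048421·31.9) = 1.5406 + (-1.5406)·0.21339 = 1.2118 mg/L.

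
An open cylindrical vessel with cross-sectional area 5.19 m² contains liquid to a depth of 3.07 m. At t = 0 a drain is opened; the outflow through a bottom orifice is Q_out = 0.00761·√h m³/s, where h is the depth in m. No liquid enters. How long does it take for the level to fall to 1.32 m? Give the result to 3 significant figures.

A dh/dt = −Q_out = −0.00761 √h.
This is separable: 2 d(√h)/dt = −0.00761/A, so √h = √h₀ − (0.00761/(2A)) t.
t = 2A(√h₀ − √h)/0.00761 = 2·5.19·(√3.07 − √1.32)/0.00761
  = 10.380 × (1.7521 − 1.1489) / 0.00761 = 822.80 s.

823 s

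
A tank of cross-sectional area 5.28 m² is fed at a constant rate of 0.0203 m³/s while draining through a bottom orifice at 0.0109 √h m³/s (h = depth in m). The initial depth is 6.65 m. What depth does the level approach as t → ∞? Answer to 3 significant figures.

A dh/dt = Q_in − 0.0109 √h. Steady state requires inflow = outflow:
Q_in = 0.0109 √h_ss ⇒ √h_ss = 0.0203/0.0109 = 1.8624.
h_ss = 1.8624² = 3.4685 m. (Since h₀ = 6.65 m > h_ss, the level will fall toward this value.)

3.47 m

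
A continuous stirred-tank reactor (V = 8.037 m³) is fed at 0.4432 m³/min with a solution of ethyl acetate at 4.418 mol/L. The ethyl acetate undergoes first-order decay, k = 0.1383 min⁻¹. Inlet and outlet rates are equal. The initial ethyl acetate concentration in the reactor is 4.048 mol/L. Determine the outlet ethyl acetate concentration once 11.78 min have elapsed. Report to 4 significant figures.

1.545 mol/L

V dC/dt = Q(C_in − C) − k V C.
This is linear with rate a = Q/V + k = 0.193445 min⁻¹.
C_ss = Q C_in/(Q + kV) = 1.25943 mol/L; C(t) = C_ss + (C₀ − C_ss) e^(−a t).
C(11.78) = 1.25943 + (2.78857)·e^(−0.193445·11.78) = 1.25943 + (2.78857)·0.102409 = 1.54500 mol/L.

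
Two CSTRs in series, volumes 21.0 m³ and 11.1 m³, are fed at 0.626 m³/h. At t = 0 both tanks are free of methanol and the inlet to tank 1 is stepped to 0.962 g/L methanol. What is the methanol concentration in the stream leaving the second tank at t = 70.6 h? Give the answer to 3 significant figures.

Each tank obeys Vᵢ dCᵢ/dt = Q(Cᵢ₋₁ − Cᵢ), so τᵢ = Vᵢ/Q.
τ₁ = 21.0/0.626 = 33.546 h; τ₂ = 11.1/0.626 = 17.732 h.
Solving the cascade with C₁(0)=C₂(0)=0 gives C₂(t) = C_in[1 − (τ₁ e^(−t/τ₁) − τ₂ e^(−t/τ₂))/(τ₁ − τ₂)].
At t = 70.6: e^(−t/τ₁) = 0.12190, e^(−t/τ₂) = 0.018656.
C₂ = 0.962·[1 − (33.546·0.12190 − 17.732·0.018656)/(15.815)] = 0.962·0.76234 = 0.73337 g/L.

0.733 g/L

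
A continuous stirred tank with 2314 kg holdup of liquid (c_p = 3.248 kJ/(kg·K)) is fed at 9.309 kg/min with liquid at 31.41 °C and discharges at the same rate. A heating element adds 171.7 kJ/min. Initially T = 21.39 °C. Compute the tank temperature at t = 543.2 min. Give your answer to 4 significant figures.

35.32 °C

M c_p dT/dt = ṁ c_p (T_in − T) + Q̇.
Rearrange: dT/dt = (T_ss − T)/τ with τ = M/ṁ = 248.577 min and T_ss = T_in + Q̇/(ṁ c_p) = 37.0887 °C.
Solution: T(t) = T_ss + (T₀ − T_ss) e^(−t/τ).
T(543.2) = 37.0887 + (-15.6987)·e^(−543.2/248.577) = 37.0887 + (-15.6987)·0.112451 = 35.3234 °C.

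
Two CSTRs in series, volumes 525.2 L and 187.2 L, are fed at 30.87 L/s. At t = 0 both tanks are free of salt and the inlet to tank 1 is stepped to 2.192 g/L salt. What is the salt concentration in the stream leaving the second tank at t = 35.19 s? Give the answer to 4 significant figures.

Species balance on tank i: dCᵢ/dt = (Cᵢ₋₁ − Cᵢ)/τᵢ with τᵢ = Vᵢ/Q.
τ₁ = 525.2/30.87 = 17.0133 s; τ₂ = 187.2/30.87 = 6.06414 s.
Tank 1: C₁ = C_in(1 − e^(−t/τ₁)). Tank 2 (τ₁ ≠ τ₂): C₂ = C_in[1 − (τ₁ e^(−t/τ₁) − τ₂ e^(−t/τ₂))/(τ₁ − τ₂)].
At t = 35.19: e^(−t/τ₁) = 0.126390, e^(−t/τ₂) = 0.00301859.
C₂ = 2.192·[1 − (17.0133·0.126390 − 6.06414·0.00301859)/(10.9491)] = 2.192·0.805281 = 1.76518 g/L.

1.765 g/L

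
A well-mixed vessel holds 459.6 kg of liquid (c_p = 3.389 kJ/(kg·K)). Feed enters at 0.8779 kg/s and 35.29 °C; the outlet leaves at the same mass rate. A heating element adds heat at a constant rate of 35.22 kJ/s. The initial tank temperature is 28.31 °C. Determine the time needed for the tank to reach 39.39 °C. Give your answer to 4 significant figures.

Heat balance on the well-mixed liquid: M c_p dT/dt = ṁ c_p (T_in − T) + 35.22.
τ = M/ṁ = 523.522 s; T_ss = T_in + Q̇/(ṁ c_p) = 47.1278 °C.
T(t) = T_ss + (T₀ − T_ss) e^(−t/τ). Set T = 39.39:
e^(−t/τ) = (39.39 − 47.1278)/(28.31 − 47.1278) = 0.411197
t = −523.522 · ln(0.411197) = 465.245 s.

465.2 s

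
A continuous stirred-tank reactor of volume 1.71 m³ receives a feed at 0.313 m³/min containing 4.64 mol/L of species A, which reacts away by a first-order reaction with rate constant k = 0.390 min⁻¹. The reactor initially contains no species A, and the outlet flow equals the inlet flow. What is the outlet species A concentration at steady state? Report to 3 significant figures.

Species balance: V dC/dt = Q C_in − Q C − k V C.
Steady state (dC/dt = 0): C_ss = Q C_in/(Q + kV) = C_in/(1 + kV/Q).
C_ss = 0.313·4.64/(0.313 + 0.390·1.71) = 1.4523/0.97990 = 1.4821 mol/L.

1.48 mol/L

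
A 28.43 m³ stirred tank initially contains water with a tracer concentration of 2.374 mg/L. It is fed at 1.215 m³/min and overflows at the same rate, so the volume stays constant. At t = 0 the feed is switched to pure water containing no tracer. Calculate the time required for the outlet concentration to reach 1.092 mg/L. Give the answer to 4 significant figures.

18.17 min

Species balance: V dC/dt = Q(C_in − C) ⇒ τ = V/Q = 23.3992 min.
C(t) = C_in + (C₀ − C_in) e^(−t/τ). Set C = 1.092 and solve for t:
e^(−t/τ) = (C − C_in)/(C₀ − C_in) = (1.092 − 0)/(2.374 − 0) = 0.459983
t = −τ ln(…) = 23.3992 × 0.776565 = 18.1710 min.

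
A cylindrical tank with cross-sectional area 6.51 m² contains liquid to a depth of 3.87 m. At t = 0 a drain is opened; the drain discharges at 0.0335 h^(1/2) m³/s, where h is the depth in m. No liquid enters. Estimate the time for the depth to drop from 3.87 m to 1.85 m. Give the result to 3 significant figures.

With no inflow, A dh/dt = −0.0335 √h.
This is separable: 2 d(√h)/dt = −0.0335/A, so √h = √h₀ − (0.0335/(2A)) t.
t = 2A(√h₀ − √h)/0.0335 = 2·6.51·(√3.87 − √1.85)/0.0335
  = 13.020 × (1.9672 − 1.3601) / 0.0335 = 235.95 s.

236 s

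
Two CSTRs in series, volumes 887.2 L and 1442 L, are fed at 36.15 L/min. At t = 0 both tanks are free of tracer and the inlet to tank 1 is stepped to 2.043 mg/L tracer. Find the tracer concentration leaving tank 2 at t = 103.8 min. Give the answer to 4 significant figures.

Each tank obeys Vᵢ dCᵢ/dt = Q(Cᵢ₋₁ − Cᵢ), so τᵢ = Vᵢ/Q.
τ₁ = 887.2/36.15 = 24.5422 min; τ₂ = 1442/36.15 = 39.8893 min.
Solving the cascade with C₁(0)=C₂(0)=0 gives C₂(t) = C_in[1 − (τ₁ e^(−t/τ₁) − τ₂ e^(−t/τ₂))/(τ₁ − τ₂)].
At t = 103.8: e^(−t/τ₁) = 0.0145604, e^(−t/τ₂) = 0.0741105.
C₂ = 2.043·[1 − (24.5422·0.0145604 − 39.8893·0.0741105)/(-15.3472)] = 2.043·0.830661 = 1.69704 mg/L.

1.697 mg/L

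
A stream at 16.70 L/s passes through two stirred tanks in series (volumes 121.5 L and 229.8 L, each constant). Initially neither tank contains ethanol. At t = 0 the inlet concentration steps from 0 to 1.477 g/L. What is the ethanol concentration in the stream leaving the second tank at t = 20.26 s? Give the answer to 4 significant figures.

Time constants: τᵢ = Vᵢ/Q for each well-mixed tank.
τ₁ = 121.5/16.70 = 7.27545 s; τ₂ = 229.8/16.70 = 13.7605 s.
Solving the cascade with C₁(0)=C₂(0)=0 gives C₂(t) = C_in[1 − (τ₁ e^(−t/τ₁) − τ₂ e^(−t/τ₂))/(τ₁ − τ₂)].
At t = 20.26: e^(−t/τ₁) = 0.0617471, e^(−t/τ₂) = 0.229390.
C₂ = 1.477·[1 − (7.27545·0.0617471 − 13.7605·0.229390)/(-6.48503)] = 1.477·0.582535 = 0.860404 g/L.

0.8604 g/L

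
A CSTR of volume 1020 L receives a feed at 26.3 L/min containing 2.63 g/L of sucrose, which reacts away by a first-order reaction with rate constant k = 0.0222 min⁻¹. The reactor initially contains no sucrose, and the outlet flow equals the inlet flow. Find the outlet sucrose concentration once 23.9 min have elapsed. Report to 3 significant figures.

Species balance: V dC/dt = Q C_in − Q C − k V C.
This is linear with rate a = Q/V + k = 0.047984 min⁻¹.
C_ss = Q C_in/(Q + kV) = 1.4132 g/L; C(t) = C_ss + (C₀ − C_ss) e^(−a t).
C(23.9) = 1.4132 + (-1.4132)·e^(−0.047984·23.9) = 1.4132 + (-1.4132)·0.31764 = 0.96432 g/L.

0.964 g/L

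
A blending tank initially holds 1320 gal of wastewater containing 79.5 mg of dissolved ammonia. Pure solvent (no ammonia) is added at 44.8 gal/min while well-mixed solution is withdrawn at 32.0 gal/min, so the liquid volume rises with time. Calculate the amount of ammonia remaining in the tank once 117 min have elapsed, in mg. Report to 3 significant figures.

Total volume: dV/dt = Q_in − Q_out = 12.800 gal/min, so V(t) = 1320 + 12.800 t and V(117) = 2817.6 gal.
Solute balance: dm/dt = 0 − Q_out C = −Q_out m/V(t).
dm/m = −Q_out dt/(V₀ + 12.800 t); integrating gives ln(m/m₀) = −(Q_out/(Q_in−Q_out)) ln(V/V₀).
m = m₀ (V₀/V)^(Q_out/(Q_in−Q_out)) = 79.5 × (1320/2817.6)^(2.5000) = 11.943 mg.

11.9 mg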